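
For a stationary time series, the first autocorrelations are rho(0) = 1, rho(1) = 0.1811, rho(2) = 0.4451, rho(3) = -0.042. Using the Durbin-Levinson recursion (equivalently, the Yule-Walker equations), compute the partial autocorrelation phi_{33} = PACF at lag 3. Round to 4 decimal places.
\phi_{33} = -0.2090

The PACF at lag k is phi_{kk}, the last component of the solution
to the Yule-Walker system G_k phi = r_k where
  (G_k)_{ij} = rho(|i - j|), (r_k)_i = rho(i), i,j = 1..k.
Equivalently, Durbin-Levinson gives phi_{kk} iteratively:
  phi_{11} = rho(1)
  phi_{kk} = [rho(k) - sum_{j=1..k-1} phi_{k-1,j} rho(k-j)]
            / [1 - sum_{j=1..k-1} phi_{k-1,j} rho(j)],
  phi_{k,j} = phi_{k-1,j} - phi_{kk} phi_{k-1,k-j},  j = 1..k-1.
Step k = 1:
  phi_11 = rho(1) = 0.1811.
Step k = 2:
  phi_22 = [rho(2) - phi_11 rho(1)] / [1 - phi_11 rho(1)] = [0.4451 - (0.1811)(0.1811)] / [1 - (0.1811)(0.1811)]
         = 0.41230279 / 0.96720279 = 0.426284.
  Update: phi_21 = phi_11 - phi_22 phi_11 = 0.1811 - (0.426284)(0.1811) = 0.1039.
Step k = 3:
  phi_33 = [rho(3) - phi_21 rho(2) - phi_22 rho(1)] / [1 - phi_21 rho(1) - phi_22 rho(2)]
    numerator   = -0.042 - (0.1039)(0.4451) - (0.426284)(0.1811) = -0.16544588
    denominator = 1 - (0.1039)(0.1811) - (0.426284)(0.4451) = 0.79144483
  phi_33 = -0.16544588 / 0.79144483 = -0.209.
Therefore phi_{33} = -0.2090.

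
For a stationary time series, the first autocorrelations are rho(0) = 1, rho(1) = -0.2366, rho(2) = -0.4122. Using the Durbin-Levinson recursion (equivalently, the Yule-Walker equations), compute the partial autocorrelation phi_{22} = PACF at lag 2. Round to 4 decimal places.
\phi_{22} = -0.4959

The PACF at lag k is phi_{kk}, the last component of the solution
to the Yule-Walker system G_k phi = r_k where
  (G_k)_{ij} = rho(|i - j|), (r_k)_i = rho(i), i,j = 1..k.
Equivalently, Durbin-Levinson gives phi_{kk} iteratively:
  phi_{11} = rho(1)
  phi_{kk} = [rho(k) - sum_{j=1..k-1} phi_{k-1,j} rho(k-j)]
            / [1 - sum_{j=1..k-1} phi_{k-1,j} rho(j)],
  phi_{k,j} = phi_{k-1,j} - phi_{kk} phi_{k-1,k-j},  j = 1..k-1.
Step k = 1:
  phi_11 = rho(1) = -0.2366.
Step k = 2:
  phi_22 = [rho(2) - phi_11 rho(1)] / [1 - phi_11 rho(1)] = [-0.4122 - (-0.2366)(-0.2366)] / [1 - (-0.2366)(-0.2366)]
         = -0.46817956 / 0.94402044 = -0.4959.
Therefore phi_{22} = -0.4959.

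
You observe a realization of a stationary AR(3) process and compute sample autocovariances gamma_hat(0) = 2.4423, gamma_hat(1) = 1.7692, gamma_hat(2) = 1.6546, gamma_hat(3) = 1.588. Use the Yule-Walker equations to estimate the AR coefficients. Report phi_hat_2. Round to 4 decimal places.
\hat\phi_{2} = 0.2240

The Yule-Walker equations for an AR(p) process read, in matrix form,
  Gamma_p phi = r_p,   with   (Gamma_p)_{ij} = gamma(|i - j|),
                       (r_p)_i = gamma(i),   i,j = 1..p.
Substitute the sample gammas (Toeplitz matrix and right-hand side of size 3):
  Gamma_p = [[2.4423, 1.7692, 1.6546], [1.7692, 2.4423, 1.7692], [1.6546, 1.7692, 2.4423]]
  r_p     = [1.7692, 1.6546, 1.588]
Written out (R1..R3):
  (R1) 2.4423 phi_1 + 1.7692 phi_2 + 1.6546 phi_3 = 1.7692
  (R2) 1.7692 phi_1 + 2.4423 phi_2 + 1.7692 phi_3 = 1.6546
  (R3) 1.6546 phi_1 + 1.7692 phi_2 + 2.4423 phi_3 = 1.588
Gaussian elimination:
  R2 <- R2 - (1.7692/2.4423) R1 = R2 - (0.724399) R1:  1.160693 phi_2 + 0.570609 phi_3 = 0.372993
  R3 <- R3 - (1.6546/2.4423) R1 = R3 - (0.677476) R1:  0.570609 phi_2 + 1.321348 phi_3 = 0.389409
  R3 <- R3 - (0.570609/1.160693) R2 = R3 - (0.491611) R2:  1.04083 phi_3 = 0.206042
Back-substitution:
  phi_hat_3 = 0.206042 / 1.04083 = 0.197959
  phi_hat_2 = (0.372993 - (0.570609)(0.197959)) / 1.160693 = 0.224035
  phi_hat_1 = (1.7692 - (1.7692)(0.224035) - (1.6546)(0.197959)) / 2.4423 = 0.427996
So phi_hat = [0.4280, 0.2240, 0.1980].
Therefore phi_hat_2 = 0.2240.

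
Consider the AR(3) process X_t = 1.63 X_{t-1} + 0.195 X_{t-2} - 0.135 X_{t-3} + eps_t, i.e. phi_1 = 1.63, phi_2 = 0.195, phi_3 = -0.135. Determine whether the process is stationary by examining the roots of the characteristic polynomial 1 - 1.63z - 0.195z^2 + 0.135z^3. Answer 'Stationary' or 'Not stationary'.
\text{Not stationary}

The AR(p) characteristic polynomial is P(z) = 1 - 1.63z - 0.195z^2 + 0.135z^3.
Stationarity requires all roots to lie outside the unit circle, i.e. |z| > 1 for every root.
Degree 3: look for a simple real root z0 first, then factor out (1 - z/z0) and solve the remaining quadratic.
Testing z0 = 4: P(4) = 1 + (-1.63)(4) + (-0.195)(4)^2 + (0.135)(4)^3
  = 1 + (-6.52) + (-3.12) + (8.64) = 0.  So z_0 = 4 is a root, |z_0| = 4.
Divide out the factor (1 - 0.25 z) = (1 - z/z0) (since 1/z0 = 0.25):
  P(z) = (1 - 0.25 z)(1 + (-1.38) z + (-0.54) z^2)
  [check: z-coef -1.38 - (0.25) = -1.63; z^2-coef -0.54 - (0.25)(-1.38) = -0.195; z^3-coef -(0.25)(-0.54) = 0.135.]
Remaining roots from the quadratic factor 1 + (-1.38) z + (-0.54) z^2:
  Set 1 + (-1.38) z + (-0.54) z^2 = 0, i.e. a z^2 + b z + c = 0 with a = -0.54, b = -1.38, c = 1.
  Discriminant D = b^2 - 4ac = (-1.38)^2 - 4*(-0.54)*1 = 1.9044 - (-2.16) = 4.0644.
  D >= 0, so the roots are real: z = (-b +/- sqrt(D)) / (2a) = (1.38 +/- 2.016036) / (-1.08).
    z_1 = (1.38 + 2.016036) / (-1.08) = -3.1445,   |z_1| = 3.1445.
    z_2 = (1.38 - 2.016036) / (-1.08) = 0.5889,   |z_2| = 0.5889.
Moduli of all roots: 4.0000, 3.1445, 0.5889.
All moduli strictly greater than 1? No.
Verdict: Not stationary.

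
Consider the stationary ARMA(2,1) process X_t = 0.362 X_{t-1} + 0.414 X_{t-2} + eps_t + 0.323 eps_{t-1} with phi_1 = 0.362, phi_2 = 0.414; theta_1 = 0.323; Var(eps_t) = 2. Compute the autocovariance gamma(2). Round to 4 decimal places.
\gamma(2) = 4.1407

Multiply the model equation by X_{t-k} and take expectations. With theta_0 = psi_0 = 1 and psi_j the MA(infinity) weights, this gives
  gamma(k) - sum_i phi_i gamma(k-i) = c_k,
  c_k = sigma^2 * sum_{j=k..q} theta_j psi_{j-k}   (c_k = 0 for k > q),
using gamma(-m) = gamma(m).
psi-weights needed (psi_j = theta_j + sum_i phi_i psi_{j-i}):
  psi_1 = theta_1 + phi_1 = 0.323 + (0.362) = 0.685
Right-hand sides:
  c_0 = sigma^2 (1 + theta_1 psi_1) = 2 * (1 + (0.323)(0.685)) = 2 * 1.221255 = 2.44251
  c_1 = sigma^2 theta_1 = 2 * (0.323) = 0.646
  c_2 = 0
Equations for k = 0, 1, 2 (AR order 2, c_2 = 0):
  (E0) gamma(0) = phi_1 gamma(1) + phi_2 gamma(2) + c_0
  (E1) gamma(1) = phi_1 gamma(0) + phi_2 gamma(1) + c_1
  (E2) gamma(2) = phi_1 gamma(1) + phi_2 gamma(0)
From (E1): gamma(1) = A gamma(0) + B with
  A = phi_1 / (1 - phi_2) = 0.362 / 0.586 = 0.617747,   B = c_1 / (1 - phi_2) = 0.646 / 0.586 = 1.102389.
Insert (E2) into (E0): gamma(0) (1 - phi_2^2) = phi_1 (1 + phi_2) gamma(1) + c_0.
  phi_1 (1 + phi_2) = (0.362)(1.414) = 0.511868,   1 - phi_2^2 = 0.828604.
Replace gamma(1) by A gamma(0) + B and collect gamma(0):
  gamma(0) [0.828604 - (0.511868)(0.617747)] = (0.511868)(1.102389) + 2.44251
  gamma(0) * 0.512399 = 3.006788
  gamma(0) = 3.006788 / 0.512399 = 5.868061.
  gamma(1) = A gamma(0) + B = (0.617747)(5.868061) + (1.102389) = 4.727369.
  gamma(2) = phi_1 gamma(1) + phi_2 gamma(0) = (0.362)(4.727369) + (0.414)(5.868061) = 4.140685.
Therefore gamma(2) = 4.1407 (to 4 decimal places).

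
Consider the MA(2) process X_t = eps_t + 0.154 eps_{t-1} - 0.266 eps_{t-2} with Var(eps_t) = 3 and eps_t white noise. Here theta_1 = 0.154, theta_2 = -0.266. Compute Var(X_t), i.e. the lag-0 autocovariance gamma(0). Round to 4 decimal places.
\gamma(0) = 3.2834

For an MA(q) process X_t = eps_t + sum_i theta_i eps_{t-i} with
Var(eps_t) = sigma^2, the variance is
  gamma(0) = sigma^2 * (1 + sum_i theta_i^2).
  sum_i theta_i^2 = (0.154)^2 + (-0.266)^2 = 0.023716 + 0.070756 = 0.094472.
  gamma(0) = 3 * (1 + 0.094472) = 3 * 1.094472 = 3.283416, which rounds to 3.2834.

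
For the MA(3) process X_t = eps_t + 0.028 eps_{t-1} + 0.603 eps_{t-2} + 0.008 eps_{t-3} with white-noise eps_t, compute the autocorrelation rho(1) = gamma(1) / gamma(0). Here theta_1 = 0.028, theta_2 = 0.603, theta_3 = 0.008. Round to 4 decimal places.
\rho(1) = 0.0364

For an MA(q) process with theta_0 = 1, the autocovariance is
  gamma(k) = sigma^2 * sum_{i=0..q-k} theta_i * theta_{i+k},
and rho(k) = gamma(k) / gamma(0). Sigma^2 cancels.
  numerator   = (1)*(0.028) + (0.028)*(0.603) + (0.603)*(0.008) = 0.049708.
  denominator = (1)^2 + (0.028)^2 + (0.603)^2 + (0.008)^2 = 1.364457.
  rho(1) = 0.049708 / 1.364457 = 0.0364.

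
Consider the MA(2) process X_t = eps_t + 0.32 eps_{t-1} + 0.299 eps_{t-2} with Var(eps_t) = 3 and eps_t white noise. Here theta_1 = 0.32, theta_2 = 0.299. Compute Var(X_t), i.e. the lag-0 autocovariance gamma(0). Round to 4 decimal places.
\gamma(0) = 3.5754

For an MA(q) process X_t = eps_t + sum_i theta_i eps_{t-i} with
Var(eps_t) = sigma^2, the variance is
  gamma(0) = sigma^2 * (1 + sum_i theta_i^2).
  sum_i theta_i^2 = (0.32)^2 + (0.299)^2 = 0.1024 + 0.089401 = 0.191801.
  gamma(0) = 3 * (1 + 0.191801) = 3 * 1.191801 = 3.575403, which rounds to 3.5754.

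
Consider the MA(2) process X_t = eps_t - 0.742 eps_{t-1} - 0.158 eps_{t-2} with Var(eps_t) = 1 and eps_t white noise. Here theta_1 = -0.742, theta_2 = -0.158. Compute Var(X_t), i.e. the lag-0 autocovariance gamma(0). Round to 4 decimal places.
\gamma(0) = 1.5755

For an MA(q) process X_t = eps_t + sum_i theta_i eps_{t-i} with
Var(eps_t) = sigma^2, the variance is
  gamma(0) = sigma^2 * (1 + sum_i theta_i^2).
  sum_i theta_i^2 = (-0.742)^2 + (-0.158)^2 = 0.550564 + 0.024964 = 0.575528.
  gamma(0) = 1 * (1 + 0.575528) = 1 * 1.575528 = 1.575528, which rounds to 1.5755.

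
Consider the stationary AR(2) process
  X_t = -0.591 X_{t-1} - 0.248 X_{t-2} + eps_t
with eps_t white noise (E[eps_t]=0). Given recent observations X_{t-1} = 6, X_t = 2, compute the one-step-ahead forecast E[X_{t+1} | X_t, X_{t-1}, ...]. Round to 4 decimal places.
E[X_{t+1} \mid \mathcal F_t] = -2.6700

For an AR(p) model X_t = c + sum_i phi_i X_{t-i} + eps_t, the
one-step-ahead conditional mean is
  E[X_{t+1} | X_t, ...] = c + sum_i phi_i X_{t+1-i}.
Substitute known values:
  E[X_{t+1} | ...] = (-0.591) * (2) + (-0.248) * (6)
                   = -2.6700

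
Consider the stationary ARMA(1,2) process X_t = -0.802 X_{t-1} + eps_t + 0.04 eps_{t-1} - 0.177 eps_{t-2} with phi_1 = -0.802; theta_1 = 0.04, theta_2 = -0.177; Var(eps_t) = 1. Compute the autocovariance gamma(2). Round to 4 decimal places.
\gamma(2) = 1.0392

Multiply the model equation by X_{t-k} and take expectations. With theta_0 = psi_0 = 1 and psi_j the MA(infinity) weights, this gives
  gamma(k) - sum_i phi_i gamma(k-i) = c_k,
  c_k = sigma^2 * sum_{j=k..q} theta_j psi_{j-k}   (c_k = 0 for k > q),
using gamma(-m) = gamma(m).
psi-weights needed (psi_j = theta_j + sum_i phi_i psi_{j-i}):
  psi_1 = theta_1 + phi_1 = 0.04 + (-0.802) = -0.762
  psi_2 = theta_2 + phi_1 psi_1 = -0.177 + (-0.802)(-0.762) = 0.434124
Right-hand sides:
  c_0 = sigma^2 (1 + theta_1 psi_1 + theta_2 psi_2) = 1 * (1 + (0.04)(-0.762) + (-0.177)(0.434124)) = 1 * 0.89268 = 0.89268
  c_1 = sigma^2 (theta_1 + theta_2 psi_1) = 1 * (0.04 + (-0.177)(-0.762)) = 0.174874
  c_2 = sigma^2 theta_2 = 1 * (-0.177) = -0.177
Equations for k = 0 and k = 1 (AR order 1):
  gamma(0) = phi_1 gamma(1) + c_0
  gamma(1) = phi_1 gamma(0) + c_1
Substituting the second into the first: gamma(0) (1 - phi_1^2) = c_0 + phi_1 c_1, so
  gamma(0) = (c_0 + phi_1 c_1) / (1 - phi_1^2) = (0.89268 + (-0.802)(0.174874)) / (1 - (-0.802)^2) = 0.752431 / 0.356796 = 2.108855.
  gamma(1) = phi_1 gamma(0) + c_1 = (-0.802)(2.108855) + (0.174874) = -1.516428.
For k = 2: gamma(2) = phi_1 gamma(1) + c_2
  = (-0.802)(-1.516428) + (-0.177) = 1.039175.
Therefore gamma(2) = 1.0392 (to 4 decimal places).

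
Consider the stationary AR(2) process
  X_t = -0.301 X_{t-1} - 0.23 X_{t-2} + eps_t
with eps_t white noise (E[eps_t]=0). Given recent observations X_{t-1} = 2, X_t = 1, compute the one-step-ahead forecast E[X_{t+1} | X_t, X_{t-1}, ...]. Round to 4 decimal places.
E[X_{t+1} \mid \mathcal F_t] = -0.7610

For an AR(p) model X_t = c + sum_i phi_i X_{t-i} + eps_t, the
one-step-ahead conditional mean is
  E[X_{t+1} | X_t, ...] = c + sum_i phi_i X_{t+1-i}.
Substitute known values:
  E[X_{t+1} | ...] = (-0.301) * (1) + (-0.23) * (2)
                   = -0.7610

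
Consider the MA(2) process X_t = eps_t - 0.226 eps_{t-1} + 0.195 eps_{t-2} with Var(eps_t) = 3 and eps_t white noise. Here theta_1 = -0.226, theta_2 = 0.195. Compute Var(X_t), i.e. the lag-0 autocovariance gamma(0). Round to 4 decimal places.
\gamma(0) = 3.2673

For an MA(q) process X_t = eps_t + sum_i theta_i eps_{t-i} with
Var(eps_t) = sigma^2, the variance is
  gamma(0) = sigma^2 * (1 + sum_i theta_i^2).
  sum_i theta_i^2 = (-0.226)^2 + (0.195)^2 = 0.051076 + 0.038025 = 0.089101.
  gamma(0) = 3 * (1 + 0.089101) = 3 * 1.089101 = 3.267303, which rounds to 3.2673.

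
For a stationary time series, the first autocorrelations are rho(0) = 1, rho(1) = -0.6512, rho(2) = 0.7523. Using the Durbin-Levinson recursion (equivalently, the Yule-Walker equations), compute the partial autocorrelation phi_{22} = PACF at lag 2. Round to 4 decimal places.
\phi_{22} = 0.5699

The PACF at lag k is phi_{kk}, the last component of the solution
to the Yule-Walker system G_k phi = r_k where
  (G_k)_{ij} = rho(|i - j|), (r_k)_i = rho(i), i,j = 1..k.
Equivalently, Durbin-Levinson gives phi_{kk} iteratively:
  phi_{11} = rho(1)
  phi_{kk} = [rho(k) - sum_{j=1..k-1} phi_{k-1,j} rho(k-j)]
            / [1 - sum_{j=1..k-1} phi_{k-1,j} rho(j)],
  phi_{k,j} = phi_{k-1,j} - phi_{kk} phi_{k-1,k-j},  j = 1..k-1.
Step k = 1:
  phi_11 = rho(1) = -0.6512.
Step k = 2:
  phi_22 = [rho(2) - phi_11 rho(1)] / [1 - phi_11 rho(1)] = [0.7523 - (-0.6512)(-0.6512)] / [1 - (-0.6512)(-0.6512)]
         = 0.32823856 / 0.57593856 = 0.5699.
Therefore phi_{22} = 0.5699.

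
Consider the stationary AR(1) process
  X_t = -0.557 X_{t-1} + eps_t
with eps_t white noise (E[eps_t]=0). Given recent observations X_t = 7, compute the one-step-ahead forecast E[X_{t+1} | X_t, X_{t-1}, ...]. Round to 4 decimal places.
E[X_{t+1} \mid \mathcal F_t] = -3.8990

For an AR(p) model X_t = c + sum_i phi_i X_{t-i} + eps_t, the
one-step-ahead conditional mean is
  E[X_{t+1} | X_t, ...] = c + sum_i phi_i X_{t+1-i}.
Substitute known values:
  E[X_{t+1} | ...] = (-0.557) * (7)
                   = -3.8990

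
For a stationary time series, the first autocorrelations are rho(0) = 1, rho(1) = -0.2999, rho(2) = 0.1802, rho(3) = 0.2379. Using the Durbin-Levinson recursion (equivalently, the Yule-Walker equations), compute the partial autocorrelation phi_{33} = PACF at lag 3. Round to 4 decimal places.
\phi_{33} = 0.3510

The PACF at lag k is phi_{kk}, the last component of the solution
to the Yule-Walker system G_k phi = r_k where
  (G_k)_{ij} = rho(|i - j|), (r_k)_i = rho(i), i,j = 1..k.
Equivalently, Durbin-Levinson gives phi_{kk} iteratively:
  phi_{11} = rho(1)
  phi_{kk} = [rho(k) - sum_{j=1..k-1} phi_{k-1,j} rho(k-j)]
            / [1 - sum_{j=1..k-1} phi_{k-1,j} rho(j)],
  phi_{k,j} = phi_{k-1,j} - phi_{kk} phi_{k-1,k-j},  j = 1..k-1.
Step k = 1:
  phi_11 = rho(1) = -0.2999.
Step k = 2:
  phi_22 = [rho(2) - phi_11 rho(1)] / [1 - phi_11 rho(1)] = [0.1802 - (-0.2999)(-0.2999)] / [1 - (-0.2999)(-0.2999)]
         = 0.09025999 / 0.91005999 = 0.09918.
  Update: phi_21 = phi_11 - phi_22 phi_11 = -0.2999 - (0.09918)(-0.2999) = -0.270156.
Step k = 3:
  phi_33 = [rho(3) - phi_21 rho(2) - phi_22 rho(1)] / [1 - phi_21 rho(1) - phi_22 rho(2)]
    numerator   = 0.2379 - (-0.270156)(0.1802) - (0.09918)(-0.2999) = 0.31632624
    denominator = 1 - (-0.270156)(-0.2999) - (0.09918)(0.1802) = 0.90110798
  phi_33 = 0.31632624 / 0.90110798 = 0.351.
Therefore phi_{33} = 0.3510.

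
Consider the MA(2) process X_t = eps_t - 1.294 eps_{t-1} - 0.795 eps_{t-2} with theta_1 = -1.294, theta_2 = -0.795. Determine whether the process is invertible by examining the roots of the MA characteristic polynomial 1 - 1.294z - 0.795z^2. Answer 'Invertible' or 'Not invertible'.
\text{Not invertible}

The MA(q) characteristic polynomial is P(z) = 1 - 1.294z - 0.795z^2.
Invertibility requires all roots to lie outside the unit circle, i.e. |z| > 1 for every root.
Set 1 + (-1.294) z + (-0.795) z^2 = 0, i.e. a z^2 + b z + c = 0 with a = -0.795, b = -1.294, c = 1.
Discriminant D = b^2 - 4ac = (-1.294)^2 - 4*(-0.795)*1 = 1.674436 - (-3.18) = 4.854436.
D >= 0, so the roots are real: z = (-b +/- sqrt(D)) / (2a) = (1.294 +/- 2.203278) / (-1.59).
  z_1 = (1.294 + 2.203278) / (-1.59) = -2.1995,   |z_1| = 2.1995.
  z_2 = (1.294 - 2.203278) / (-1.59) = 0.5719,   |z_2| = 0.5719.
Moduli of all roots: 2.1995, 0.5719.
All moduli strictly greater than 1? No.
Verdict: Not invertible.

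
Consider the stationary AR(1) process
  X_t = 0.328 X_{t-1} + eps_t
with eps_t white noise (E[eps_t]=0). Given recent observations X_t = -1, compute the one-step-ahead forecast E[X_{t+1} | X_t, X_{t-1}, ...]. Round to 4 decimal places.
E[X_{t+1} \mid \mathcal F_t] = -0.3280

For an AR(p) model X_t = c + sum_i phi_i X_{t-i} + eps_t, the
one-step-ahead conditional mean is
  E[X_{t+1} | X_t, ...] = c + sum_i phi_i X_{t+1-i}.
Substitute known values:
  E[X_{t+1} | ...] = (0.328) * (-1)
                   = -0.3280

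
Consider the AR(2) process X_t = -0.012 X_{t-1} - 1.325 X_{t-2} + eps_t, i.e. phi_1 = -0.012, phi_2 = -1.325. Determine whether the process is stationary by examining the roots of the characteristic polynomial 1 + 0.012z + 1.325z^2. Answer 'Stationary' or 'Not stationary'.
\text{Not stationary}

The AR(p) characteristic polynomial is P(z) = 1 + 0.012z + 1.325z^2.
Stationarity requires all roots to lie outside the unit circle, i.e. |z| > 1 for every root.
Set 1 + (0.012) z + (1.325) z^2 = 0, i.e. a z^2 + b z + c = 0 with a = 1.325, b = 0.012, c = 1.
Discriminant D = b^2 - 4ac = (0.012)^2 - 4*(1.325)*1 = 0.000144 - (5.3) = -5.299856.
D < 0, so the roots are the complex-conjugate pair z = (-b +/- i sqrt(-D)) / (2a) = -0.0045 +/- 0.8687i.
For a conjugate pair |z|^2 = z * conj(z) = (product of roots) = c/a = 1/(1.325) = 0.754717, so |z| = sqrt(0.754717) = 0.8687 for both roots.
Moduli of all roots: 0.8687, 0.8687.
All moduli strictly greater than 1? No.
Verdict: Not stationary.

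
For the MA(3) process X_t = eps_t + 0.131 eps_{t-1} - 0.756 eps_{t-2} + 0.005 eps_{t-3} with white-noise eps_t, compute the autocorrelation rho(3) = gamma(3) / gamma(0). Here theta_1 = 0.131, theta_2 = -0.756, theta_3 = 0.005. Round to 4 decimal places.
\rho(3) = 0.0031

For an MA(q) process with theta_0 = 1, the autocovariance is
  gamma(k) = sigma^2 * sum_{i=0..q-k} theta_i * theta_{i+k},
and rho(k) = gamma(k) / gamma(0). Sigma^2 cancels.
  numerator   = (1)*(0.005) = 0.005.
  denominator = (1)^2 + (0.131)^2 + (-0.756)^2 + (0.005)^2 = 1.588722.
  rho(3) = 0.005 / 1.588722 = 0.0031.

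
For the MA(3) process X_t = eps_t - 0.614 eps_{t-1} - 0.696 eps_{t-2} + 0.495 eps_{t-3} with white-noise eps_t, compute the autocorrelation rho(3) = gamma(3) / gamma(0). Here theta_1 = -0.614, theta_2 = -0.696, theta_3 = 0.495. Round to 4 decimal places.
\rho(3) = 0.2350

For an MA(q) process with theta_0 = 1, the autocovariance is
  gamma(k) = sigma^2 * sum_{i=0..q-k} theta_i * theta_{i+k},
and rho(k) = gamma(k) / gamma(0). Sigma^2 cancels.
  numerator   = (1)*(0.495) = 0.495.
  denominator = (1)^2 + (-0.614)^2 + (-0.696)^2 + (0.495)^2 = 2.106437.
  rho(3) = 0.495 / 2.106437 = 0.2350.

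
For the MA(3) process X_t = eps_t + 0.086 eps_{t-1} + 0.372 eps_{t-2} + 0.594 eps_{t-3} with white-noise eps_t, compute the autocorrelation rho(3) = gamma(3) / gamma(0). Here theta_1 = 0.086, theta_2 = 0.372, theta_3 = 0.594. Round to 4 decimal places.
\rho(3) = 0.3964

For an MA(q) process with theta_0 = 1, the autocovariance is
  gamma(k) = sigma^2 * sum_{i=0..q-k} theta_i * theta_{i+k},
and rho(k) = gamma(k) / gamma(0). Sigma^2 cancels.
  numerator   = (1)*(0.594) = 0.594.
  denominator = (1)^2 + (0.086)^2 + (0.372)^2 + (0.594)^2 = 1.498616.
  rho(3) = 0.594 / 1.498616 = 0.3964.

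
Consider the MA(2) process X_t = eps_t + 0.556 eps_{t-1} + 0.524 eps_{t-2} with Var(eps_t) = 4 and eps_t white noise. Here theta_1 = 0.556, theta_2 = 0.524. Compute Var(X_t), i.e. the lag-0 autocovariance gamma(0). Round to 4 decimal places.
\gamma(0) = 6.3348

For an MA(q) process X_t = eps_t + sum_i theta_i eps_{t-i} with
Var(eps_t) = sigma^2, the variance is
  gamma(0) = sigma^2 * (1 + sum_i theta_i^2).
  sum_i theta_i^2 = (0.556)^2 + (0.524)^2 = 0.309136 + 0.274576 = 0.583712.
  gamma(0) = 4 * (1 + 0.583712) = 4 * 1.583712 = 6.334848, which rounds to 6.3348.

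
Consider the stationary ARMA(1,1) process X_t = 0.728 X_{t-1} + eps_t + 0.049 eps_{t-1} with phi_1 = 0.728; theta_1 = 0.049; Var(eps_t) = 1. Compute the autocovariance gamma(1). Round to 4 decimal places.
\gamma(1) = 1.7121

Multiply the model equation by X_{t-k} and take expectations. With theta_0 = psi_0 = 1 and psi_j the MA(infinity) weights, this gives
  gamma(k) - sum_i phi_i gamma(k-i) = c_k,
  c_k = sigma^2 * sum_{j=k..q} theta_j psi_{j-k}   (c_k = 0 for k > q),
using gamma(-m) = gamma(m).
psi-weights needed (psi_j = theta_j + sum_i phi_i psi_{j-i}):
  psi_1 = theta_1 + phi_1 = 0.049 + (0.728) = 0.777
Right-hand sides:
  c_0 = sigma^2 (1 + theta_1 psi_1) = 1 * (1 + (0.049)(0.777)) = 1 * 1.038073 = 1.038073
  c_1 = sigma^2 theta_1 = 1 * (0.049) = 0.049
  c_2 = 0
Equations for k = 0 and k = 1 (AR order 1):
  gamma(0) = phi_1 gamma(1) + c_0
  gamma(1) = phi_1 gamma(0) + c_1
Substituting the second into the first: gamma(0) (1 - phi_1^2) = c_0 + phi_1 c_1, so
  gamma(0) = (c_0 + phi_1 c_1) / (1 - phi_1^2) = (1.038073 + (0.728)(0.049)) / (1 - (0.728)^2) = 1.073745 / 0.470016 = 2.284486.
  gamma(1) = phi_1 gamma(0) + c_1 = (0.728)(2.284486) + (0.049) = 1.712106.
Therefore gamma(1) = 1.7121 (to 4 decimal places).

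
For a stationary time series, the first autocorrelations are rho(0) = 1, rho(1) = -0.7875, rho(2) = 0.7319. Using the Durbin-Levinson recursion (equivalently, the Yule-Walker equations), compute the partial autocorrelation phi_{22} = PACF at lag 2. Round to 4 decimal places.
\phi_{22} = 0.2942

The PACF at lag k is phi_{kk}, the last component of the solution
to the Yule-Walker system G_k phi = r_k where
  (G_k)_{ij} = rho(|i - j|), (r_k)_i = rho(i), i,j = 1..k.
Equivalently, Durbin-Levinson gives phi_{kk} iteratively:
  phi_{11} = rho(1)
  phi_{kk} = [rho(k) - sum_{j=1..k-1} phi_{k-1,j} rho(k-j)]
            / [1 - sum_{j=1..k-1} phi_{k-1,j} rho(j)],
  phi_{k,j} = phi_{k-1,j} - phi_{kk} phi_{k-1,k-j},  j = 1..k-1.
Step k = 1:
  phi_11 = rho(1) = -0.7875.
Step k = 2:
  phi_22 = [rho(2) - phi_11 rho(1)] / [1 - phi_11 rho(1)] = [0.7319 - (-0.7875)(-0.7875)] / [1 - (-0.7875)(-0.7875)]
         = 0.11174375 / 0.37984375 = 0.2942.
Therefore phi_{22} = 0.2942.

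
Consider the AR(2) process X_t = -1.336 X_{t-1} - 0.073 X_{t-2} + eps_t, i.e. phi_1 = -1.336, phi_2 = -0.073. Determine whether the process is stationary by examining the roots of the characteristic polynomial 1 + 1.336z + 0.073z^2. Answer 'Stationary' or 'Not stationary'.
\text{Not stationary}

The AR(p) characteristic polynomial is P(z) = 1 + 1.336z + 0.073z^2.
Stationarity requires all roots to lie outside the unit circle, i.e. |z| > 1 for every root.
Set 1 + (1.336) z + (0.073) z^2 = 0, i.e. a z^2 + b z + c = 0 with a = 0.073, b = 1.336, c = 1.
Discriminant D = b^2 - 4ac = (1.336)^2 - 4*(0.073)*1 = 1.784896 - (0.292) = 1.492896.
D >= 0, so the roots are real: z = (-b +/- sqrt(D)) / (2a) = (-1.336 +/- 1.221841) / (0.146).
  z_1 = (-1.336 + 1.221841) / (0.146) = -0.7819,   |z_1| = 0.7819.
  z_2 = (-1.336 - 1.221841) / (0.146) = -17.5195,   |z_2| = 17.5195.
Moduli of all roots: 0.7819, 17.5195.
All moduli strictly greater than 1? No.
Verdict: Not stationary.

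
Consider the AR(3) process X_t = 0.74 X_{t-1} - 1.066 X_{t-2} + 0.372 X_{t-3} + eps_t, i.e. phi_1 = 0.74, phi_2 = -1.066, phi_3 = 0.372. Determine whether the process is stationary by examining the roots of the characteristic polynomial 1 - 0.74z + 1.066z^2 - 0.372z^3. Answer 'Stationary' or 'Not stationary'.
\text{Stationary}

The AR(p) characteristic polynomial is P(z) = 1 - 0.74z + 1.066z^2 - 0.372z^3.
Stationarity requires all roots to lie outside the unit circle, i.e. |z| > 1 for every root.
Degree 3: look for a simple real root z0 first, then factor out (1 - z/z0) and solve the remaining quadratic.
Testing z0 = 2.5: P(2.5) = 1 + (-0.74)(2.5) + (1.066)(2.5)^2 + (-0.372)(2.5)^3
  = 1 + (-1.85) + (6.6625) + (-5.8125) = 0.  So z_0 = 2.5 is a root, |z_0| = 2.5.
Divide out the factor (1 - 0.4 z) = (1 - z/z0) (since 1/z0 = 0.4):
  P(z) = (1 - 0.4 z)(1 + (-0.34) z + (0.93) z^2)
  [check: z-coef -0.34 - (0.4) = -0.74; z^2-coef 0.93 - (0.4)(-0.34) = 1.066; z^3-coef -(0.4)(0.93) = -0.372.]
Remaining roots from the quadratic factor 1 + (-0.34) z + (0.93) z^2:
  Set 1 + (-0.34) z + (0.93) z^2 = 0, i.e. a z^2 + b z + c = 0 with a = 0.93, b = -0.34, c = 1.
  Discriminant D = b^2 - 4ac = (-0.34)^2 - 4*(0.93)*1 = 0.1156 - (3.72) = -3.6044.
  D < 0, so the roots are the complex-conjugate pair z = (-b +/- i sqrt(-D)) / (2a) = 0.1828 +/- 1.0207i.
  For a conjugate pair |z|^2 = z * conj(z) = (product of roots) = c/a = 1/(0.93) = 1.075269, so |z| = sqrt(1.075269) = 1.037 for both roots.
Moduli of all roots: 2.5000, 1.0370, 1.0370.
All moduli strictly greater than 1? Yes.
Verdict: Stationary.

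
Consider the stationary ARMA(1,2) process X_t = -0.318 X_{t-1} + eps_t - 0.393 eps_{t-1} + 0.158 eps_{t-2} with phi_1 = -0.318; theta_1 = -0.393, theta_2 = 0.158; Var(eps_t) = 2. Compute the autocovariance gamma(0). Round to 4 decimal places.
\gamma(0) = 3.3393

Multiply the model equation by X_{t-k} and take expectations. With theta_0 = psi_0 = 1 and psi_j the MA(infinity) weights, this gives
  gamma(k) - sum_i phi_i gamma(k-i) = c_k,
  c_k = sigma^2 * sum_{j=k..q} theta_j psi_{j-k}   (c_k = 0 for k > q),
using gamma(-m) = gamma(m).
psi-weights needed (psi_j = theta_j + sum_i phi_i psi_{j-i}):
  psi_1 = theta_1 + phi_1 = -0.393 + (-0.318) = -0.711
  psi_2 = theta_2 + phi_1 psi_1 = 0.158 + (-0.318)(-0.711) = 0.384098
Right-hand sides:
  c_0 = sigma^2 (1 + theta_1 psi_1 + theta_2 psi_2) = 2 * (1 + (-0.393)(-0.711) + (0.158)(0.384098)) = 2 * 1.34011 = 2.680221
  c_1 = sigma^2 (theta_1 + theta_2 psi_1) = 2 * (-0.393 + (0.158)(-0.711)) = -1.010676
  c_2 = sigma^2 theta_2 = 2 * (0.158) = 0.316
Equations for k = 0 and k = 1 (AR order 1):
  gamma(0) = phi_1 gamma(1) + c_0
  gamma(1) = phi_1 gamma(0) + c_1
Substituting the second into the first: gamma(0) (1 - phi_1^2) = c_0 + phi_1 c_1, so
  gamma(0) = (c_0 + phi_1 c_1) / (1 - phi_1^2) = (2.680221 + (-0.318)(-1.010676)) / (1 - (-0.318)^2) = 3.001616 / 0.898876 = 3.339299.
Therefore gamma(0) = 3.3393 (to 4 decimal places).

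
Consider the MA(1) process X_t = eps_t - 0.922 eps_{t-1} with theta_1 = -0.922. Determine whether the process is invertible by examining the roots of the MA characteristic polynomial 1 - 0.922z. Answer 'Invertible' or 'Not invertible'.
\text{Invertible}

The MA(q) characteristic polynomial is P(z) = 1 - 0.922z.
Invertibility requires all roots to lie outside the unit circle, i.e. |z| > 1 for every root.
This is linear in z: 1 + (-0.922) z = 0  =>  z = -1/(-0.922) = 1.084599,  |z| = 1.084599.
Moduli of all roots: 1.0846.
All moduli strictly greater than 1? Yes.
Verdict: Invertible.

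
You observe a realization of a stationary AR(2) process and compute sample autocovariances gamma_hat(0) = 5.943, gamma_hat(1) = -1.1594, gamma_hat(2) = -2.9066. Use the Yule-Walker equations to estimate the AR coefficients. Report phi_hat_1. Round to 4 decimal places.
\hat\phi_{1} = -0.3020

The Yule-Walker equations for an AR(p) process read, in matrix form,
  Gamma_p phi = r_p,   with   (Gamma_p)_{ij} = gamma(|i - j|),
                       (r_p)_i = gamma(i),   i,j = 1..p.
Substitute the sample gammas (Toeplitz matrix and right-hand side of size 2):
  Gamma_p = [[5.943, -1.1594], [-1.1594, 5.943]]
  r_p     = [-1.1594, -2.9066]
Written out:
  5.943 phi_1 - 1.1594 phi_2 = -1.1594
  -1.1594 phi_1 + 5.943 phi_2 = -2.9066
Solve by Cramer's rule:
  det = gamma(0)^2 - gamma(1)^2 = (5.943)^2 - (-1.1594)^2 = 35.319249 - 1.34420836 = 33.97504064
  phi_hat_1 = [gamma(1) gamma(0) - gamma(1) gamma(2)] / det = [(-1.1594)(5.943) - (-1.1594)(-2.9066)] / 33.97504064 = -10.26022624 / 33.97504064 = -0.302
  phi_hat_2 = [gamma(0) gamma(2) - gamma(1)^2] / det = [(5.943)(-2.9066) - (-1.1594)^2] / 33.97504064 = -18.61813216 / 33.97504064 = -0.548
So phi_hat = [-0.3020, -0.5480].
Therefore phi_hat_1 = -0.3020.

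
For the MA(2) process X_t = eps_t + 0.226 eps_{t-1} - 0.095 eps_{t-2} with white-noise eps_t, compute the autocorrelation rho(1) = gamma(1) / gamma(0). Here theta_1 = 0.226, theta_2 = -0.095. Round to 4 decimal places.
\rho(1) = 0.1929

For an MA(q) process with theta_0 = 1, the autocovariance is
  gamma(k) = sigma^2 * sum_{i=0..q-k} theta_i * theta_{i+k},
and rho(k) = gamma(k) / gamma(0). Sigma^2 cancels.
  numerator   = (1)*(0.226) + (0.226)*(-0.095) = 0.20453.
  denominator = (1)^2 + (0.226)^2 + (-0.095)^2 = 1.060101.
  rho(1) = 0.20453 / 1.060101 = 0.1929.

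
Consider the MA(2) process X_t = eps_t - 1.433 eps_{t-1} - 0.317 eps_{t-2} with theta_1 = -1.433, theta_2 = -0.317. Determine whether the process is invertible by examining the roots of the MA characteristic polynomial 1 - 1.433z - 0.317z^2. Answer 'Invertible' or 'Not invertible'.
\text{Not invertible}

The MA(q) characteristic polynomial is P(z) = 1 - 1.433z - 0.317z^2.
Invertibility requires all roots to lie outside the unit circle, i.e. |z| > 1 for every root.
Set 1 + (-1.433) z + (-0.317) z^2 = 0, i.e. a z^2 + b z + c = 0 with a = -0.317, b = -1.433, c = 1.
Discriminant D = b^2 - 4ac = (-1.433)^2 - 4*(-0.317)*1 = 2.053489 - (-1.268) = 3.321489.
D >= 0, so the roots are real: z = (-b +/- sqrt(D)) / (2a) = (1.433 +/- 1.822495) / (-0.634).
  z_1 = (1.433 + 1.822495) / (-0.634) = -5.1349,   |z_1| = 5.1349.
  z_2 = (1.433 - 1.822495) / (-0.634) = 0.6143,   |z_2| = 0.6143.
Moduli of all roots: 5.1349, 0.6143.
All moduli strictly greater than 1? No.
Verdict: Not invertible.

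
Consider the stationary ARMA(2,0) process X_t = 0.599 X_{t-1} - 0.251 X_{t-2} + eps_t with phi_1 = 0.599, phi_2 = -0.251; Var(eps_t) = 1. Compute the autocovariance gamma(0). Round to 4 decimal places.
\gamma(0) = 1.3847

Multiply the model equation by X_{t-k} and take expectations. With theta_0 = psi_0 = 1 and psi_j the MA(infinity) weights, this gives
  gamma(k) - sum_i phi_i gamma(k-i) = c_k,
  c_k = sigma^2 * sum_{j=k..q} theta_j psi_{j-k}   (c_k = 0 for k > q),
using gamma(-m) = gamma(m).
Pure AR (q = 0): c_0 = sigma^2 = 1, c_k = 0 for k >= 1.
Equations for k = 0, 1, 2 (AR order 2, c_2 = 0):
  (E0) gamma(0) = phi_1 gamma(1) + phi_2 gamma(2) + c_0
  (E1) gamma(1) = phi_1 gamma(0) + phi_2 gamma(1) + c_1
  (E2) gamma(2) = phi_1 gamma(1) + phi_2 gamma(0)
From (E1): gamma(1) = A gamma(0) + B with
  A = phi_1 / (1 - phi_2) = 0.599 / 1.251 = 0.478817,   B = c_1 / (1 - phi_2) = 0 / 1.251 = 0.
Insert (E2) into (E0): gamma(0) (1 - phi_2^2) = phi_1 (1 + phi_2) gamma(1) + c_0.
  phi_1 (1 + phi_2) = (0.599)(0.749) = 0.448651,   1 - phi_2^2 = 0.936999.
Replace gamma(1) by A gamma(0) + B and collect gamma(0):
  gamma(0) [0.936999 - (0.448651)(0.478817)] = c_0 = 1
  gamma(0) * 0.722177 = 1
  gamma(0) = 1 / 0.722177 = 1.384702.
Therefore gamma(0) = 1.3847 (to 4 decimal places).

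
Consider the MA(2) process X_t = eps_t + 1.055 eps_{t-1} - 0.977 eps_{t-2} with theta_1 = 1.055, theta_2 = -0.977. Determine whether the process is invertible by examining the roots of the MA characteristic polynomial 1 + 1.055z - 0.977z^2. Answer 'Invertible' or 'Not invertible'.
\text{Not invertible}

The MA(q) characteristic polynomial is P(z) = 1 + 1.055z - 0.977z^2.
Invertibility requires all roots to lie outside the unit circle, i.e. |z| > 1 for every root.
Set 1 + (1.055) z + (-0.977) z^2 = 0, i.e. a z^2 + b z + c = 0 with a = -0.977, b = 1.055, c = 1.
Discriminant D = b^2 - 4ac = (1.055)^2 - 4*(-0.977)*1 = 1.113025 - (-3.908) = 5.021025.
D >= 0, so the roots are real: z = (-b +/- sqrt(D)) / (2a) = (-1.055 +/- 2.240764) / (-1.954).
  z_1 = (-1.055 + 2.240764) / (-1.954) = -0.6068,   |z_1| = 0.6068.
  z_2 = (-1.055 - 2.240764) / (-1.954) = 1.6867,   |z_2| = 1.6867.
Moduli of all roots: 0.6068, 1.6867.
All moduli strictly greater than 1? No.
Verdict: Not invertible.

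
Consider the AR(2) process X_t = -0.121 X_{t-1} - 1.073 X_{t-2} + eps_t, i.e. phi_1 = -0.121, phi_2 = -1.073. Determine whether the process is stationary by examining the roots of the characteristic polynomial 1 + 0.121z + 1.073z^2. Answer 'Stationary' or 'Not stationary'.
\text{Not stationary}

The AR(p) characteristic polynomial is P(z) = 1 + 0.121z + 1.073z^2.
Stationarity requires all roots to lie outside the unit circle, i.e. |z| > 1 for every root.
Set 1 + (0.121) z + (1.073) z^2 = 0, i.e. a z^2 + b z + c = 0 with a = 1.073, b = 0.121, c = 1.
Discriminant D = b^2 - 4ac = (0.121)^2 - 4*(1.073)*1 = 0.014641 - (4.292) = -4.277359.
D < 0, so the roots are the complex-conjugate pair z = (-b +/- i sqrt(-D)) / (2a) = -0.0564 +/- 0.9637i.
For a conjugate pair |z|^2 = z * conj(z) = (product of roots) = c/a = 1/(1.073) = 0.931966, so |z| = sqrt(0.931966) = 0.9654 for both roots.
Moduli of all roots: 0.9654, 0.9654.
All moduli strictly greater than 1? No.
Verdict: Not stationary.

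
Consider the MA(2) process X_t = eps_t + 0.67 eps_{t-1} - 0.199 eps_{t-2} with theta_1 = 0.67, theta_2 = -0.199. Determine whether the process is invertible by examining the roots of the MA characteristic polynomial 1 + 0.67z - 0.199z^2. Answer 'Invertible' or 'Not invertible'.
\text{Invertible}

The MA(q) characteristic polynomial is P(z) = 1 + 0.67z - 0.199z^2.
Invertibility requires all roots to lie outside the unit circle, i.e. |z| > 1 for every root.
Set 1 + (0.67) z + (-0.199) z^2 = 0, i.e. a z^2 + b z + c = 0 with a = -0.199, b = 0.67, c = 1.
Discriminant D = b^2 - 4ac = (0.67)^2 - 4*(-0.199)*1 = 0.4489 - (-0.796) = 1.2449.
D >= 0, so the roots are real: z = (-b +/- sqrt(D)) / (2a) = (-0.67 +/- 1.115751) / (-0.398).
  z_1 = (-0.67 + 1.115751) / (-0.398) = -1.12,   |z_1| = 1.12.
  z_2 = (-0.67 - 1.115751) / (-0.398) = 4.4868,   |z_2| = 4.4868.
Moduli of all roots: 1.1200, 4.4868.
All moduli strictly greater than 1? Yes.
Verdict: Invertible.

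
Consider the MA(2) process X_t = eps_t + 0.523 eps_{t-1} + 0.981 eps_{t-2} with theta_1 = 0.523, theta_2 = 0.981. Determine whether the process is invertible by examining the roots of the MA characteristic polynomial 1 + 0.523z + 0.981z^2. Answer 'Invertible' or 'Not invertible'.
\text{Invertible}

The MA(q) characteristic polynomial is P(z) = 1 + 0.523z + 0.981z^2.
Invertibility requires all roots to lie outside the unit circle, i.e. |z| > 1 for every root.
Set 1 + (0.523) z + (0.981) z^2 = 0, i.e. a z^2 + b z + c = 0 with a = 0.981, b = 0.523, c = 1.
Discriminant D = b^2 - 4ac = (0.523)^2 - 4*(0.981)*1 = 0.273529 - (3.924) = -3.650471.
D < 0, so the roots are the complex-conjugate pair z = (-b +/- i sqrt(-D)) / (2a) = -0.2666 +/- 0.9738i.
For a conjugate pair |z|^2 = z * conj(z) = (product of roots) = c/a = 1/(0.981) = 1.019368, so |z| = sqrt(1.019368) = 1.0096 for both roots.
Moduli of all roots: 1.0096, 1.0096.
All moduli strictly greater than 1? Yes.
Verdict: Invertible.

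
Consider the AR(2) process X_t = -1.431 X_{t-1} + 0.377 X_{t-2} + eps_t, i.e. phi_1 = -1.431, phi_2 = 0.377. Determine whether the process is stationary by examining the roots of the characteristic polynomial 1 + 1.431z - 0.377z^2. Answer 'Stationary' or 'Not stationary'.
\text{Not stationary}

The AR(p) characteristic polynomial is P(z) = 1 + 1.431z - 0.377z^2.
Stationarity requires all roots to lie outside the unit circle, i.e. |z| > 1 for every root.
Set 1 + (1.431) z + (-0.377) z^2 = 0, i.e. a z^2 + b z + c = 0 with a = -0.377, b = 1.431, c = 1.
Discriminant D = b^2 - 4ac = (1.431)^2 - 4*(-0.377)*1 = 2.047761 - (-1.508) = 3.555761.
D >= 0, so the roots are real: z = (-b +/- sqrt(D)) / (2a) = (-1.431 +/- 1.885673) / (-0.754).
  z_1 = (-1.431 + 1.885673) / (-0.754) = -0.603,   |z_1| = 0.603.
  z_2 = (-1.431 - 1.885673) / (-0.754) = 4.3988,   |z_2| = 4.3988.
Moduli of all roots: 0.6030, 4.3988.
All moduli strictly greater than 1? No.
Verdict: Not stationary.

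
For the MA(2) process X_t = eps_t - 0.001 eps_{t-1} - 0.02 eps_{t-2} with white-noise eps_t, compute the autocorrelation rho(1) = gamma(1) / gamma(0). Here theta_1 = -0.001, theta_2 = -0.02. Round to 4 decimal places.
\rho(1) = -0.0010

For an MA(q) process with theta_0 = 1, the autocovariance is
  gamma(k) = sigma^2 * sum_{i=0..q-k} theta_i * theta_{i+k},
and rho(k) = gamma(k) / gamma(0). Sigma^2 cancels.
  numerator   = (1)*(-0.001) + (-0.001)*(-0.02) = -0.00098.
  denominator = (1)^2 + (-0.001)^2 + (-0.02)^2 = 1.000401.
  rho(1) = -0.00098 / 1.000401 = -0.0010.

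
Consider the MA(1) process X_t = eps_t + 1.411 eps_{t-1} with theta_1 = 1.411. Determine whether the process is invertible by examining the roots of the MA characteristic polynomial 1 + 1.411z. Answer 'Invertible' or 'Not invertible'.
\text{Not invertible}

The MA(q) characteristic polynomial is P(z) = 1 + 1.411z.
Invertibility requires all roots to lie outside the unit circle, i.e. |z| > 1 for every root.
This is linear in z: 1 + (1.411) z = 0  =>  z = -1/(1.411) = -0.708717,  |z| = 0.708717.
Moduli of all roots: 0.7087.
All moduli strictly greater than 1? No.
Verdict: Not invertible.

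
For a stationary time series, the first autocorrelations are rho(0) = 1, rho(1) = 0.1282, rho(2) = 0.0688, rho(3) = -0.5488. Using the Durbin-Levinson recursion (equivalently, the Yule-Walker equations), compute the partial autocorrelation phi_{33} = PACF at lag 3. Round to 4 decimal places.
\phi_{33} = -0.5750

The PACF at lag k is phi_{kk}, the last component of the solution
to the Yule-Walker system G_k phi = r_k where
  (G_k)_{ij} = rho(|i - j|), (r_k)_i = rho(i), i,j = 1..k.
Equivalently, Durbin-Levinson gives phi_{kk} iteratively:
  phi_{11} = rho(1)
  phi_{kk} = [rho(k) - sum_{j=1..k-1} phi_{k-1,j} rho(k-j)]
            / [1 - sum_{j=1..k-1} phi_{k-1,j} rho(j)],
  phi_{k,j} = phi_{k-1,j} - phi_{kk} phi_{k-1,k-j},  j = 1..k-1.
Step k = 1:
  phi_11 = rho(1) = 0.1282.
Step k = 2:
  phi_22 = [rho(2) - phi_11 rho(1)] / [1 - phi_11 rho(1)] = [0.0688 - (0.1282)(0.1282)] / [1 - (0.1282)(0.1282)]
         = 0.05236476 / 0.98356476 = 0.05324.
  Update: phi_21 = phi_11 - phi_22 phi_11 = 0.1282 - (0.05324)(0.1282) = 0.121375.
Step k = 3:
  phi_33 = [rho(3) - phi_21 rho(2) - phi_22 rho(1)] / [1 - phi_21 rho(1) - phi_22 rho(2)]
    numerator   = -0.5488 - (0.121375)(0.0688) - (0.05324)(0.1282) = -0.56397592
    denominator = 1 - (0.121375)(0.1282) - (0.05324)(0.0688) = 0.98077687
  phi_33 = -0.56397592 / 0.98077687 = -0.575.
Therefore phi_{33} = -0.5750.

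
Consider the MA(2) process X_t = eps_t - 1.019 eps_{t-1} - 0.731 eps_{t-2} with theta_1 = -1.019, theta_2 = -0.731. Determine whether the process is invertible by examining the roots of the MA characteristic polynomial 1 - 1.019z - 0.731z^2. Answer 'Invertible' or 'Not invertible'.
\text{Not invertible}

The MA(q) characteristic polynomial is P(z) = 1 - 1.019z - 0.731z^2.
Invertibility requires all roots to lie outside the unit circle, i.e. |z| > 1 for every root.
Set 1 + (-1.019) z + (-0.731) z^2 = 0, i.e. a z^2 + b z + c = 0 with a = -0.731, b = -1.019, c = 1.
Discriminant D = b^2 - 4ac = (-1.019)^2 - 4*(-0.731)*1 = 1.038361 - (-2.924) = 3.962361.
D >= 0, so the roots are real: z = (-b +/- sqrt(D)) / (2a) = (1.019 +/- 1.990568) / (-1.462).
  z_1 = (1.019 + 1.990568) / (-1.462) = -2.0585,   |z_1| = 2.0585.
  z_2 = (1.019 - 1.990568) / (-1.462) = 0.6645,   |z_2| = 0.6645.
Moduli of all roots: 2.0585, 0.6645.
All moduli strictly greater than 1? No.
Verdict: Not invertible.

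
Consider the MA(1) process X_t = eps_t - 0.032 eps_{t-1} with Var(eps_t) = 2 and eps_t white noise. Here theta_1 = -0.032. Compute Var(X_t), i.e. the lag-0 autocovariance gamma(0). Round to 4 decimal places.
\gamma(0) = 2.0020

For an MA(q) process X_t = eps_t + sum_i theta_i eps_{t-i} with
Var(eps_t) = sigma^2, the variance is
  gamma(0) = sigma^2 * (1 + sum_i theta_i^2).
  sum_i theta_i^2 = (-0.032)^2 = 0.001024.
  gamma(0) = 2 * (1 + 0.001024) = 2 * 1.001024 = 2.002048, which rounds to 2.0020.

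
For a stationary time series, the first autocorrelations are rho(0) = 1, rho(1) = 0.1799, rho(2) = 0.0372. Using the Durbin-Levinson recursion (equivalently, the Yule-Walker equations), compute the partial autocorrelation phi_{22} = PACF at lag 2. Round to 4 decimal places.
\phi_{22} = 0.0050

The PACF at lag k is phi_{kk}, the last component of the solution
to the Yule-Walker system G_k phi = r_k where
  (G_k)_{ij} = rho(|i - j|), (r_k)_i = rho(i), i,j = 1..k.
Equivalently, Durbin-Levinson gives phi_{kk} iteratively:
  phi_{11} = rho(1)
  phi_{kk} = [rho(k) - sum_{j=1..k-1} phi_{k-1,j} rho(k-j)]
            / [1 - sum_{j=1..k-1} phi_{k-1,j} rho(j)],
  phi_{k,j} = phi_{k-1,j} - phi_{kk} phi_{k-1,k-j},  j = 1..k-1.
Step k = 1:
  phi_11 = rho(1) = 0.1799.
Step k = 2:
  phi_22 = [rho(2) - phi_11 rho(1)] / [1 - phi_11 rho(1)] = [0.0372 - (0.1799)(0.1799)] / [1 - (0.1799)(0.1799)]
         = 0.00483599 / 0.96763599 = 0.005.
Therefore phi_{22} = 0.0050.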